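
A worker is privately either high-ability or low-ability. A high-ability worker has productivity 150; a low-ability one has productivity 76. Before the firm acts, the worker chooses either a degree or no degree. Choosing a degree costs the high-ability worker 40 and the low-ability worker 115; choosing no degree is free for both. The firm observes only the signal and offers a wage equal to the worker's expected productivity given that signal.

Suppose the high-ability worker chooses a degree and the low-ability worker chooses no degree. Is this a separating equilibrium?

If types separate, degree earns payment 150 and no degree earns 76.
High-ability: degree gives 150 − 40 = 110; no degree gives 76 − 0 = 76. No deviation. ✓
Low-ability: no degree gives 76 − 0 = 76; degree gives 150 − 115 = 35. No deviation. ✓
Both incentive constraints hold.

Yes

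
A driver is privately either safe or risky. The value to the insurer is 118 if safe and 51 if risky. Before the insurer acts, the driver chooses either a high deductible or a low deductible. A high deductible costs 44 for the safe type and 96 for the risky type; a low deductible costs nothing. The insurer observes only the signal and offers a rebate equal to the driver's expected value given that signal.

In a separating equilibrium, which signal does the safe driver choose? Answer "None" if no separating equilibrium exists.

high deductible

Try safe → high deductible, risky → low deductible:
  Under separation the insurer infers type exactly: high deductible → safe (pays 118), low deductible → risky (pays 51).
  Safe: high deductible gives 118 − 44 = 74; low deductible gives 51 − 0 = 51. No deviation. ✓
  Risky: low deductible gives 51 − 0 = 51; high deductible gives 118 − 96 = 22. No deviation. ✓
Both hold — the safe type sends high deductible.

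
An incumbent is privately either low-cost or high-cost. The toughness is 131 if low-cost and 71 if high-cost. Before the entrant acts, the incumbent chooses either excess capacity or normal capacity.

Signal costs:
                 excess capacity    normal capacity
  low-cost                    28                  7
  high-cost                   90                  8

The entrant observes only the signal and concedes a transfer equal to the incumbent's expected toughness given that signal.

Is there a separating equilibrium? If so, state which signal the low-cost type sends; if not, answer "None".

Try low-cost → excess capacity, high-cost → normal capacity:
  If types separate, excess capacity earns payment 131 and normal capacity earns 71.
  Low-cost: excess capacity gives 131 − 28 = 103; normal capacity gives 71 − 7 = 64. No deviation. ✓
  High-cost: normal capacity gives 71 − 8 = 63; excess capacity gives 131 − 90 = 41. No deviation. ✓
Both hold — the low-cost type sends excess capacity.

excess capacity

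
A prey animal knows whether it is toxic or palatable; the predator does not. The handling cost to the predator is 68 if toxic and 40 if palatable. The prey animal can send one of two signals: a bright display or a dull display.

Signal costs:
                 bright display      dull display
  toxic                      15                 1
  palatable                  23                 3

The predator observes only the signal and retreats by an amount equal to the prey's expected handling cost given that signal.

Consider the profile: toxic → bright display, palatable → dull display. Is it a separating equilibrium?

If types separate, bright display earns payment 68 and dull display earns 40.
Toxic: bright display gives 68 − 15 = 53; dull display gives 40 − 1 = 39. No deviation. ✓
Palatable: dull display gives 40 − 3 = 37; bright display gives 68 − 23 = 45. Would deviate. ✗

No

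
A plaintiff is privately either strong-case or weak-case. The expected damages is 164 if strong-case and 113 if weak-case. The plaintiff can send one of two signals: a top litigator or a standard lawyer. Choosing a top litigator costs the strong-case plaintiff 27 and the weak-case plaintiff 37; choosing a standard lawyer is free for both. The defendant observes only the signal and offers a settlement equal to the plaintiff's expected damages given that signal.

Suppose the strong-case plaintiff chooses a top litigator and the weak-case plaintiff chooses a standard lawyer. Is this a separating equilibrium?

If types separate, top litigator earns payment 164 and standard lawyer earns 113.
Strong-case: top litigator gives 164 − 27 = 137; standard lawyer gives 113 − 0 = 113. No deviation. ✓
Weak-case: standard lawyer gives 113 − 0 = 113; top litigator gives 164 − 37 = 127. Would deviate. ✗

No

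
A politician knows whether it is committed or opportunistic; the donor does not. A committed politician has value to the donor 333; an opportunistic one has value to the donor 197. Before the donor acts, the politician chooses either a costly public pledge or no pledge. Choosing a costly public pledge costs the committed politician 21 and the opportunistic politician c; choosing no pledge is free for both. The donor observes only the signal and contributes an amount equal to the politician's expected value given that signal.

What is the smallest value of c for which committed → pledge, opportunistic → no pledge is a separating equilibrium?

136

Under separation: pledge → committed (pays 333); no pledge → opportunistic (pays 197).
Committed: 333 − 21 = 312 ≥ 197 − 0 = 197. Holds regardless of c. ✓
Opportunistic: 197 − 0 ≥ 333 − c, so c ≥ 333 − 197 = 136.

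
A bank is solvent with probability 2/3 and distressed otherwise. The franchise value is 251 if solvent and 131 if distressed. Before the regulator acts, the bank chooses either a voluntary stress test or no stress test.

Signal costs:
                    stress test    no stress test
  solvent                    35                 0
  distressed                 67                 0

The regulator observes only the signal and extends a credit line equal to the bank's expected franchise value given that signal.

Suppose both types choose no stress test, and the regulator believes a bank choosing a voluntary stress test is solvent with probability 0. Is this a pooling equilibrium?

On the equilibrium path (no stress test) the regulator holds the prior 2/3 and pays 2/3·251 + 1/3·131 = 211. Off-path (stress test) belief 0 gives 0·251 + 1·131 = 131.
Solvent: no stress test gives 211 − 0 = 211; stress test gives 131 − 35 = 96. Stays. ✓
Distressed: no stress test gives 211 − 0 = 211; stress test gives 131 − 67 = 64. Stays. ✓
Beliefs are Bayes-consistent on-path and both types best-respond.

Yes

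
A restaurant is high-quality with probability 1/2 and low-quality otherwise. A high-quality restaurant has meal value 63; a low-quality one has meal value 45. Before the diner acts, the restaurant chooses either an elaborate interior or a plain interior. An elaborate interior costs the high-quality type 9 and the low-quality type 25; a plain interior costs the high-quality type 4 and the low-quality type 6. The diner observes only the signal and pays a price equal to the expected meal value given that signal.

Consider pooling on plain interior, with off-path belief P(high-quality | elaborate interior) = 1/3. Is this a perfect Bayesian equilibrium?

Yes

On the equilibrium path (plain interior) the diner holds the prior 1/2 and pays 1/2·63 + 1/2·45 = 54. Off-path (elaborate interior) belief 1/3 gives 1/3·63 + 2/3·45 = 51.
High-quality: plain interior gives 54 − 4 = 50; elaborate interior gives 51 − 9 = 42. Stays. ✓
Low-quality: plain interior gives 54 − 6 = 48; elaborate interior gives 51 − 25 = 26. Stays. ✓
Beliefs are Bayes-consistent on-path and both types best-respond.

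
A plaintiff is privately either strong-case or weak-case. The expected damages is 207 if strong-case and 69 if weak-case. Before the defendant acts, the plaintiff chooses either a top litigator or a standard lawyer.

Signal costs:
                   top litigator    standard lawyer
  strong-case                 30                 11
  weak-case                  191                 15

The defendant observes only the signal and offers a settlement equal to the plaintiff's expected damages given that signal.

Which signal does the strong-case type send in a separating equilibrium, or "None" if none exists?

Try strong-case → top litigator, weak-case → standard lawyer:
  Under separation the defendant infers type exactly: top litigator → strong-case (pays 207), standard lawyer → weak-case (pays 69).
  Strong-case: top litigator gives 207 − 30 = 177; standard lawyer gives 69 − 11 = 58. No deviation. ✓
  Weak-case: standard lawyer gives 69 − 15 = 54; top litigator gives 207 − 191 = 16. No deviation. ✓
Both hold — the strong-case type sends top litigator.

top litigator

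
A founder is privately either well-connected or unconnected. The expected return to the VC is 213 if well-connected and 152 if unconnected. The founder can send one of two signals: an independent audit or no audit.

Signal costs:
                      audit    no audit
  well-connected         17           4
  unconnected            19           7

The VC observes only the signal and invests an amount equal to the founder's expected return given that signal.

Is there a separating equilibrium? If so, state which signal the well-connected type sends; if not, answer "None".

Try well-connected → audit, unconnected → no audit:
  Under separation the VC infers type exactly: audit → well-connected (pays 213), no audit → unconnected (pays 152).
  Well-connected: audit gives 213 − 17 = 196; no audit gives 152 − 4 = 148. No deviation. ✓
  Unconnected: no audit gives 152 − 7 = 145; audit gives 213 − 19 = 194. Would deviate. ✗
Try well-connected → no audit, unconnected → audit:
  Under separation the VC infers type exactly: no audit → well-connected (pays 213), audit → unconnected (pays 152).
  Well-connected: no audit gives 213 − 4 = 209; audit gives 152 − 17 = 135. No deviation. ✓
  Unconnected: audit gives 152 − 19 = 133; no audit gives 213 − 7 = 206. Would deviate. ✗
Neither assignment is incentive-compatible.

None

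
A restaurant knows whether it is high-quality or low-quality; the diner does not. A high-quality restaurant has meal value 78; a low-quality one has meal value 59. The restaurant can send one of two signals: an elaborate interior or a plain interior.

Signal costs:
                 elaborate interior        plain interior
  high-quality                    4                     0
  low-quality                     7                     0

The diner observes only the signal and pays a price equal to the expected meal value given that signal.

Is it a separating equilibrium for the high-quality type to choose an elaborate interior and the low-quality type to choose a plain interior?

No

If types separate, elaborate interior earns payment 78 and plain interior earns 59.
High-quality: elaborate interior gives 78 − 4 = 74; plain interior gives 59 − 0 = 59. No deviation. ✓
Low-quality: plain interior gives 59 − 0 = 59; elaborate interior gives 78 − 7 = 71. Would deviate. ✗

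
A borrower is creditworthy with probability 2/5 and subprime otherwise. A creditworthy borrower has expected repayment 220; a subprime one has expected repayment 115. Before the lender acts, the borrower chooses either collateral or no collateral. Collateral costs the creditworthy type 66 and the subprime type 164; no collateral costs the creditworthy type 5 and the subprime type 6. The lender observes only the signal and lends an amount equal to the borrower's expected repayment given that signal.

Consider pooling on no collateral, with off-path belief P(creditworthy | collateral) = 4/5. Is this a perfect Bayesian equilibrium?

At the pooled signal (no collateral) the lender holds the prior 2/5 and pays 2/5·220 + 3/5·115 = 157. Off-path (collateral) belief 4/5 gives 4/5·220 + 1/5·115 = 199.
Creditworthy: no collateral gives 157 − 5 = 152; collateral gives 199 − 66 = 133. Stays. ✓
Subprime: no collateral gives 157 − 6 = 151; collateral gives 199 − 164 = 35. Stays. ✓

Yes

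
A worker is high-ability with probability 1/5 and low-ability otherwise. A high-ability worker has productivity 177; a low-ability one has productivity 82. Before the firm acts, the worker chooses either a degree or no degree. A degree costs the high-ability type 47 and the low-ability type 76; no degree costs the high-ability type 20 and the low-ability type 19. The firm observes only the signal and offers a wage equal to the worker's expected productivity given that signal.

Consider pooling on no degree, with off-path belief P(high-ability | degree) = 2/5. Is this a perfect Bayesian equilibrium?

Yes

At the pooled signal (no degree) the firm holds the prior 1/5 and pays 1/5·177 + 4/5·82 = 101. Off-path (degree) belief 2/5 gives 2/5·177 + 3/5·82 = 120.
High-ability: no degree gives 101 − 20 = 81; degree gives 120 − 47 = 73. Stays. ✓
Low-ability: no degree gives 101 − 19 = 82; degree gives 120 − 76 = 44. Stays. ✓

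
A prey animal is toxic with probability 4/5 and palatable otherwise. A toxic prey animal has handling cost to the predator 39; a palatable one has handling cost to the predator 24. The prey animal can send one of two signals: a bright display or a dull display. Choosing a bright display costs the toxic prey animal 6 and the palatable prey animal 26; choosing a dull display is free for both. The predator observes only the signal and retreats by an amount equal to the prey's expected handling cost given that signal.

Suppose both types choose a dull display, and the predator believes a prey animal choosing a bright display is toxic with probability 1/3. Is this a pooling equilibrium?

Yes

At the pooled signal (dull display) the predator holds the prior 4/5 and pays 4/5·39 + 1/5·24 = 36. Off-path (bright display) belief 1/3 gives 1/3·39 + 2/3·24 = 29.
Toxic: dull display gives 36 − 0 = 36; bright display gives 29 − 6 = 23. Stays. ✓
Palatable: dull display gives 36 − 0 = 36; bright display gives 29 − 26 = 3. Stays. ✓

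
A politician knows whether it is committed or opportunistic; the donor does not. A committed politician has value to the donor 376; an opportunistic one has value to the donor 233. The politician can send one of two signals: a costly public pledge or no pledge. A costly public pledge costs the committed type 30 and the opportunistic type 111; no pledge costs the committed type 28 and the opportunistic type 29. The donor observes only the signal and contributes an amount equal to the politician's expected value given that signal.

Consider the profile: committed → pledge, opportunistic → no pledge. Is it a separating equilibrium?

No

If types separate, pledge earns payment 376 and no pledge earns 233.
Committed: pledge gives 376 − 30 = 346; no pledge gives 233 − 28 = 205. No deviation. ✓
Opportunistic: no pledge gives 233 − 29 = 204; pledge gives 376 − 111 = 265. Would deviate. ✗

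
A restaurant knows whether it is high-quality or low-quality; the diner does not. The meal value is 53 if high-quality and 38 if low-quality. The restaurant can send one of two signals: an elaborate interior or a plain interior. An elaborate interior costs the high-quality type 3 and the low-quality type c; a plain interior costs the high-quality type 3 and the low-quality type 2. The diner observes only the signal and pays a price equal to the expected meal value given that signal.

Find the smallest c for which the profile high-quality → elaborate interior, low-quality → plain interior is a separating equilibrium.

Under separation: elaborate interior → high-quality (pays 53); plain interior → low-quality (pays 38).
High-quality: 53 − 3 = 50 ≥ 38 − 3 = 35. Holds regardless of c. ✓
Low-quality: 38 − 2 ≥ 53 − c, so c ≥ 53 − 36 = 17.

17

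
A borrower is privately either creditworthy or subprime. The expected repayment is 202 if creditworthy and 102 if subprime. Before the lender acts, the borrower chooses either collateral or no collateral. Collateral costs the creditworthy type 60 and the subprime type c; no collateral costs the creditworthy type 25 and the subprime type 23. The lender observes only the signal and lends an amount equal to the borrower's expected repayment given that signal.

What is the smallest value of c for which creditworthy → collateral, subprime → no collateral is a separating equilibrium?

123

Under separation: collateral → creditworthy (pays 202); no collateral → subprime (pays 102).
Creditworthy: 202 − 60 = 142 ≥ 102 − 25 = 77. Holds regardless of c. ✓
Subprime: 102 − 23 ≥ 202 − c, so c ≥ 202 − 79 = 123.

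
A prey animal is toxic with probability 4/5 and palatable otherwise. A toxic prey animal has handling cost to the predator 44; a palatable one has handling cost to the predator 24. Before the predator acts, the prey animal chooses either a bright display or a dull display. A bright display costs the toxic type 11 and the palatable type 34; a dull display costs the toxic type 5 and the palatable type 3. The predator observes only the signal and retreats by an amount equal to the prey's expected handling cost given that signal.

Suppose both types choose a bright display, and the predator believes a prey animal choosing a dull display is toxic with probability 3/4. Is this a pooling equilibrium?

No

On the equilibrium path (bright display) the predator holds the prior 4/5 and pays 4/5·44 + 1/5·24 = 40. Off-path (dull display) belief 3/4 gives 3/4·44 + 1/4·24 = 39.
Toxic: bright display gives 40 − 11 = 29; dull display gives 39 − 5 = 34. Deviates. ✗
Palatable: bright display gives 40 − 34 = 6; dull display gives 39 − 3 = 36. Deviates. ✗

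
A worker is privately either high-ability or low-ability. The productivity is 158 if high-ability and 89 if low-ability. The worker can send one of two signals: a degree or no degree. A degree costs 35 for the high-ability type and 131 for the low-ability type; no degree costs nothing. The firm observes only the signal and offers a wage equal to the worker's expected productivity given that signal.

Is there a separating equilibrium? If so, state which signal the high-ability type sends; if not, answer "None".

Try high-ability → degree, low-ability → no degree:
  If types separate, degree earns payment 158 and no degree earns 89.
  High-ability: degree gives 158 − 35 = 123; no degree gives 89 − 0 = 89. No deviation. ✓
  Low-ability: no degree gives 89 − 0 = 89; degree gives 158 − 131 = 27. No deviation. ✓
Both hold — the high-ability type sends degree.

degree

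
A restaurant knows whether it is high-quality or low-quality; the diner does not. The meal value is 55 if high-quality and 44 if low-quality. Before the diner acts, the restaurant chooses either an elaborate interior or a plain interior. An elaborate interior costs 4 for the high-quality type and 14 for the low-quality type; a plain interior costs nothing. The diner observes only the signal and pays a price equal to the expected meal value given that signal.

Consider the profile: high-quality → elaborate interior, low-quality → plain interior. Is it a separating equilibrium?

Under separation the diner infers type exactly: elaborate interior → high-quality (pays 55), plain interior → low-quality (pays 44).
High-quality: elaborate interior gives 55 − 4 = 51; plain interior gives 44 − 0 = 44. No deviation. ✓
Low-quality: plain interior gives 44 − 0 = 44; elaborate interior gives 55 − 14 = 41. No deviation. ✓
Neither type gains from mimicking the other.

Yes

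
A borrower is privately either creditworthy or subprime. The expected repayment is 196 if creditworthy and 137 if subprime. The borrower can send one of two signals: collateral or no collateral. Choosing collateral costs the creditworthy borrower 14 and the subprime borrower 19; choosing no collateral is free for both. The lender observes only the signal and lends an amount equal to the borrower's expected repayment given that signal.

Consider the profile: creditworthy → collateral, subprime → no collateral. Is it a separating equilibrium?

If types separate, collateral earns payment 196 and no collateral earns 137.
Creditworthy: collateral gives 196 − 14 = 182; no collateral gives 137 − 0 = 137. No deviation. ✓
Subprime: no collateral gives 137 − 0 = 137; collateral gives 196 − 19 = 177. Would deviate. ✗

No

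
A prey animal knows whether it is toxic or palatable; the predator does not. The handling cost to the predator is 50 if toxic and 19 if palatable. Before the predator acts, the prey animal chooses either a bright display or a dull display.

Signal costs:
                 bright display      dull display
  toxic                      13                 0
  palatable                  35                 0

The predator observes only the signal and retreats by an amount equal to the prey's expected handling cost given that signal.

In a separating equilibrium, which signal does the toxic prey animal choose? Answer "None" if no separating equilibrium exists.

bright display

Try toxic → bright display, palatable → dull display:
  Under separation the predator infers type exactly: bright display → toxic (pays 50), dull display → palatable (pays 19).
  Toxic: bright display gives 50 − 13 = 37; dull display gives 19 − 0 = 19. No deviation. ✓
  Palatable: dull display gives 19 − 0 = 19; bright display gives 50 − 35 = 15. No deviation. ✓
Both hold — the toxic type sends bright display.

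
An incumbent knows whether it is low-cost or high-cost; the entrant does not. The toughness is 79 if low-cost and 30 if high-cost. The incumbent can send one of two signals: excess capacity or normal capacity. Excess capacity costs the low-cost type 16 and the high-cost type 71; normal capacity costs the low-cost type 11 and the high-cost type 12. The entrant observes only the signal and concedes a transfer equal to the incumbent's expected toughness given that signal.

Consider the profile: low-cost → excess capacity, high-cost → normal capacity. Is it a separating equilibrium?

Yes

If types separate, excess capacity earns payment 79 and normal capacity earns 30.
Low-cost: excess capacity gives 79 − 16 = 63; normal capacity gives 30 − 11 = 19. No deviation. ✓
High-cost: normal capacity gives 30 − 12 = 18; excess capacity gives 79 − 71 = 8. No deviation. ✓
Both incentive constraints hold.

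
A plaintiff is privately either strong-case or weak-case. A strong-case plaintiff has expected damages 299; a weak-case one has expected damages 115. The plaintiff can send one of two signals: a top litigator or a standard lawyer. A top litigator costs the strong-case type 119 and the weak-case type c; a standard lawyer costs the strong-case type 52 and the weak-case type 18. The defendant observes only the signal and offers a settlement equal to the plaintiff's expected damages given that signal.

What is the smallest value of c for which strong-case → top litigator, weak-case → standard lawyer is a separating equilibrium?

Under separation: top litigator → strong-case (pays 299); standard lawyer → weak-case (pays 115).
Strong-case: 299 − 119 = 180 ≥ 115 − 52 = 63. Holds regardless of c. ✓
Weak-case: 115 − 18 ≥ 299 − c, so c ≥ 299 − 97 = 202.

202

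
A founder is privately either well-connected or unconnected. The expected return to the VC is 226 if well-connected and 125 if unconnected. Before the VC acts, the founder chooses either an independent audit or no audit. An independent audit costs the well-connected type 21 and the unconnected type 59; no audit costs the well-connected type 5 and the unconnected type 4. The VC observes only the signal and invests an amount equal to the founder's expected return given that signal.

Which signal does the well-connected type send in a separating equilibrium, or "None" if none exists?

Try well-connected → audit, unconnected → no audit:
  If types separate, audit earns payment 226 and no audit earns 125.
  Well-connected: audit gives 226 − 21 = 205; no audit gives 125 − 5 = 120. No deviation. ✓
  Unconnected: no audit gives 125 − 4 = 121; audit gives 226 − 59 = 167. Would deviate. ✗
Try well-connected → no audit, unconnected → audit:
  If types separate, no audit earns payment 226 and audit earns 125.
  Well-connected: no audit gives 226 − 5 = 221; audit gives 125 − 21 = 104. No deviation. ✓
  Unconnected: audit gives 125 − 59 = 66; no audit gives 226 − 4 = 222. Would deviate. ✗
Neither assignment is incentive-compatible.

None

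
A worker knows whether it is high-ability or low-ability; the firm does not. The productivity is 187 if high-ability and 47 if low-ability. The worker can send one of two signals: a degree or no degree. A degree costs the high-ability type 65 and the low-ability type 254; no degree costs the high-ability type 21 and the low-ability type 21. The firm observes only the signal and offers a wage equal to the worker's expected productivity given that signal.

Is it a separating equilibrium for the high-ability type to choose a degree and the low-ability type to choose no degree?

Yes

Under separation the firm infers type exactly: degree → high-ability (pays 187), no degree → low-ability (pays 47).
High-ability: degree gives 187 − 65 = 122; no degree gives 47 − 21 = 26. No deviation. ✓
Low-ability: no degree gives 47 − 21 = 26; degree gives 187 − 254 = -67. No deviation. ✓
Neither type gains from mimicking the other.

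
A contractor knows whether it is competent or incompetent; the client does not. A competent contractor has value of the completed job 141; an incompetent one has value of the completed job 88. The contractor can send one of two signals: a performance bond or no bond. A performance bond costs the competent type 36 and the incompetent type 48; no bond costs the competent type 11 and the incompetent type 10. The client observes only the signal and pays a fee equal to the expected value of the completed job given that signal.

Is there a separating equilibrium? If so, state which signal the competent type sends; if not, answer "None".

None

Try competent → bond, incompetent → no bond:
  Under separation the client infers type exactly: bond → competent (pays 141), no bond → incompetent (pays 88).
  Competent: bond gives 141 − 36 = 105; no bond gives 88 − 11 = 77. No deviation. ✓
  Incompetent: no bond gives 88 − 10 = 78; bond gives 141 − 48 = 93. Would deviate. ✗
Try competent → no bond, incompetent → bond:
  Under separation the client infers type exactly: no bond → competent (pays 141), bond → incompetent (pays 88).
  Competent: no bond gives 141 − 11 = 130; bond gives 88 − 36 = 52. No deviation. ✓
  Incompetent: bond gives 88 − 48 = 40; no bond gives 141 − 10 = 131. Would deviate. ✗
Neither assignment is incentive-compatible.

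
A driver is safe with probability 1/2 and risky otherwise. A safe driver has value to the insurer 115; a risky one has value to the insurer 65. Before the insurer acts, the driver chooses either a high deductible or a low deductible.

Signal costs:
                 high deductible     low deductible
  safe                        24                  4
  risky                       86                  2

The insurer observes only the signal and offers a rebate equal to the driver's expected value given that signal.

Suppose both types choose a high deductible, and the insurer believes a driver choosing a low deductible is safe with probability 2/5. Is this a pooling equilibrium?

No

On the equilibrium path (high deductible) the insurer holds the prior 1/2 and pays 1/2·115 + 1/2·65 = 90. Off-path (low deductible) belief 2/5 gives 2/5·115 + 3/5·65 = 85.
Safe: high deductible gives 90 − 24 = 66; low deductible gives 85 − 4 = 81. Deviates. ✗
Risky: high deductible gives 90 − 86 = 4; low deductible gives 85 − 2 = 83. Deviates. ✗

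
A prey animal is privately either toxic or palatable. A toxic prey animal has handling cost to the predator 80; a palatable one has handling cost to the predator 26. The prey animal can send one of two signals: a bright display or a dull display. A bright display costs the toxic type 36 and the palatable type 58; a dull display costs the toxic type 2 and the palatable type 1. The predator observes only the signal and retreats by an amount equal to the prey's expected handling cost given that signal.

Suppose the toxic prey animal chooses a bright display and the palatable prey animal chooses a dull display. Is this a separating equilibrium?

Under separation the predator infers type exactly: bright display → toxic (pays 80), dull display → palatable (pays 26).
Toxic: bright display gives 80 − 36 = 44; dull display gives 26 − 2 = 24. No deviation. ✓
Palatable: dull display gives 26 − 1 = 25; bright display gives 80 − 58 = 22. No deviation. ✓
Both incentive constraints hold.

Yes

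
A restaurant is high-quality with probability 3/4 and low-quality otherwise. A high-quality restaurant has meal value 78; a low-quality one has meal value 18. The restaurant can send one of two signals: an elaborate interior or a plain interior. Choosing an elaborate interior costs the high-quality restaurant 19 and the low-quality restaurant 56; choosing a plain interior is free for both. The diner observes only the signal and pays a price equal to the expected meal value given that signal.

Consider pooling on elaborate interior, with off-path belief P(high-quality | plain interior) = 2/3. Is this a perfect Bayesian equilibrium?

At the pooled signal (elaborate interior) the diner holds the prior 3/4 and pays 3/4·78 + 1/4·18 = 63. Off-path (plain interior) belief 2/3 gives 2/3·78 + 1/3·18 = 58.
High-quality: elaborate interior gives 63 − 19 = 44; plain interior gives 58 − 0 = 58. Deviates. ✗
Low-quality: elaborate interior gives 63 − 56 = 7; plain interior gives 58 − 0 = 58. Deviates. ✗

No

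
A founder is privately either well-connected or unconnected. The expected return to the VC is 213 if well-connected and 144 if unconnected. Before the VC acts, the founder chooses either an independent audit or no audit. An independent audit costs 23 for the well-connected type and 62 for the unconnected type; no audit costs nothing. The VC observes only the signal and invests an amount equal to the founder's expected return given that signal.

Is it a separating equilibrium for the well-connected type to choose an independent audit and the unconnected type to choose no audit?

No

Under separation the VC infers type exactly: audit → well-connected (pays 213), no audit → unconnected (pays 144).
Well-connected: audit gives 213 − 23 = 190; no audit gives 144 − 0 = 144. No deviation. ✓
Unconnected: no audit gives 144 − 0 = 144; audit gives 213 − 62 = 151. Would deviate. ✗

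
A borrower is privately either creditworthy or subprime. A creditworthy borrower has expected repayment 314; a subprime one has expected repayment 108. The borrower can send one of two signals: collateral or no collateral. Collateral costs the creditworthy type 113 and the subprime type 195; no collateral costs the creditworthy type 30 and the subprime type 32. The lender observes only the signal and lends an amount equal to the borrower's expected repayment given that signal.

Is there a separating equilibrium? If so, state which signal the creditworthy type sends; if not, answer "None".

Try creditworthy → collateral, subprime → no collateral:
  Under separation the lender infers type exactly: collateral → creditworthy (pays 314), no collateral → subprime (pays 108).
  Creditworthy: collateral gives 314 − 113 = 201; no collateral gives 108 − 30 = 78. No deviation. ✓
  Subprime: no collateral gives 108 − 32 = 76; collateral gives 314 − 195 = 119. Would deviate. ✗
Try creditworthy → no collateral, subprime → collateral:
  Under separation the lender infers type exactly: no collateral → creditworthy (pays 314), collateral → subprime (pays 108).
  Creditworthy: no collateral gives 314 − 30 = 284; collateral gives 108 − 113 = -5. No deviation. ✓
  Subprime: collateral gives 108 − 195 = -87; no collateral gives 314 − 32 = 282. Would deviate. ✗
Neither assignment is incentive-compatible.

None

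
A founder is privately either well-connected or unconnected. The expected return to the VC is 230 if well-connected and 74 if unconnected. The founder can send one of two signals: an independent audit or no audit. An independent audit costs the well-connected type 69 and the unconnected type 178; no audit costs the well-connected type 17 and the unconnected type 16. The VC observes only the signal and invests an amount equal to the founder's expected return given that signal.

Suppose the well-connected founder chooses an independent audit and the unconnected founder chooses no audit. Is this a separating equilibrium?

If types separate, audit earns payment 230 and no audit earns 74.
Well-connected: audit gives 230 − 69 = 161; no audit gives 74 − 17 = 57. No deviation. ✓
Unconnected: no audit gives 74 − 16 = 58; audit gives 230 − 178 = 52. No deviation. ✓
Both incentive constraints hold.

Yes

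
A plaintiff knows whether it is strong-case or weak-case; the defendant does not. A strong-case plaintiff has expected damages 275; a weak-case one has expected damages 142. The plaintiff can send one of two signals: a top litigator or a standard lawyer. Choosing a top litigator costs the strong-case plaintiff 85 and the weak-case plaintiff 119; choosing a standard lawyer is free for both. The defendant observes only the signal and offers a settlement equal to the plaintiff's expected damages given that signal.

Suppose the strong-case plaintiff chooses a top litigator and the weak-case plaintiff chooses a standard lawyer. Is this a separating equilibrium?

No

Under separation the defendant infers type exactly: top litigator → strong-case (pays 275), standard lawyer → weak-case (pays 142).
Strong-case: top litigator gives 275 − 85 = 190; standard lawyer gives 142 − 0 = 142. No deviation. ✓
Weak-case: standard lawyer gives 142 − 0 = 142; top litigator gives 275 − 119 = 156. Would deviate. ✗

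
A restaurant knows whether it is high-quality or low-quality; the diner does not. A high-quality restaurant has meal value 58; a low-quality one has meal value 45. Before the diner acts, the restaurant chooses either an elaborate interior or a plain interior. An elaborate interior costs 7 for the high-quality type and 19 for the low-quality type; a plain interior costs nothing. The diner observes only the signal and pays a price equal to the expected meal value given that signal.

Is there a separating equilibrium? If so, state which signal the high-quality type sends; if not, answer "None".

Try high-quality → elaborate interior, low-quality → plain interior:
  Under separation the diner infers type exactly: elaborate interior → high-quality (pays 58), plain interior → low-quality (pays 45).
  High-quality: elaborate interior gives 58 − 7 = 51; plain interior gives 45 − 0 = 45. No deviation. ✓
  Low-quality: plain interior gives 45 − 0 = 45; elaborate interior gives 58 − 19 = 39. No deviation. ✓
Both hold — the high-quality type sends elaborate interior.

elaborate interior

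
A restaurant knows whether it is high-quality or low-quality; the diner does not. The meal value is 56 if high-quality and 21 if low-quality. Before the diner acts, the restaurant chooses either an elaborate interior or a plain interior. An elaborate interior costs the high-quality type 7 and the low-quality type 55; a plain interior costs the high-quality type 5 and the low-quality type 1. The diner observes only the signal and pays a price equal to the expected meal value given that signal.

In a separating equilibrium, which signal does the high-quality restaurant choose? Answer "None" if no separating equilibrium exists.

elaborate interior

Try high-quality → elaborate interior, low-quality → plain interior:
  Under separation the diner infers type exactly: elaborate interior → high-quality (pays 56), plain interior → low-quality (pays 21).
  High-quality: elaborate interior gives 56 − 7 = 49; plain interior gives 21 − 5 = 16. No deviation. ✓
  Low-quality: plain interior gives 21 − 1 = 20; elaborate interior gives 56 − 55 = 1. No deviation. ✓
Both hold — the high-quality type sends elaborate interior.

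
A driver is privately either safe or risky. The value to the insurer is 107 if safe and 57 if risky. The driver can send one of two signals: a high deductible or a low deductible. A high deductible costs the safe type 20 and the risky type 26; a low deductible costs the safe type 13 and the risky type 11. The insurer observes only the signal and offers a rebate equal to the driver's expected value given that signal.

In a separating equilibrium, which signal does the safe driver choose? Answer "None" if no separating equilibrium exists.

Try safe → high deductible, risky → low deductible:
  Under separation the insurer infers type exactly: high deductible → safe (pays 107), low deductible → risky (pays 57).
  Safe: high deductible gives 107 − 20 = 87; low deductible gives 57 − 13 = 44. No deviation. ✓
  Risky: low deductible gives 57 − 11 = 46; high deductible gives 107 − 26 = 81. Would deviate. ✗
Try safe → low deductible, risky → high deductible:
  Under separation the insurer infers type exactly: low deductible → safe (pays 107), high deductible → risky (pays 57).
  Safe: low deductible gives 107 − 13 = 94; high deductible gives 57 − 20 = 37. No deviation. ✓
  Risky: high deductible gives 57 − 26 = 31; low deductible gives 107 − 11 = 96. Would deviate. ✗
Neither assignment is incentive-compatible.

None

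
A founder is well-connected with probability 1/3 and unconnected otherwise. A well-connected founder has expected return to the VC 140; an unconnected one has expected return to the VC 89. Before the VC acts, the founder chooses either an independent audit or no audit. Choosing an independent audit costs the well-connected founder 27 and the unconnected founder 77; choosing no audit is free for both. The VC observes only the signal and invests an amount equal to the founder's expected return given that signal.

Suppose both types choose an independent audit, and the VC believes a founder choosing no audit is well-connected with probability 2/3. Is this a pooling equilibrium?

No

At the pooled signal (audit) the VC holds the prior 1/3 and pays 1/3·140 + 2/3·89 = 106. Off-path (no audit) belief 2/3 gives 2/3·140 + 1/3·89 = 123.
Well-connected: audit gives 106 − 27 = 79; no audit gives 123 − 0 = 123. Deviates. ✗
Unconnected: audit gives 106 − 77 = 29; no audit gives 123 − 0 = 123. Deviates. ✗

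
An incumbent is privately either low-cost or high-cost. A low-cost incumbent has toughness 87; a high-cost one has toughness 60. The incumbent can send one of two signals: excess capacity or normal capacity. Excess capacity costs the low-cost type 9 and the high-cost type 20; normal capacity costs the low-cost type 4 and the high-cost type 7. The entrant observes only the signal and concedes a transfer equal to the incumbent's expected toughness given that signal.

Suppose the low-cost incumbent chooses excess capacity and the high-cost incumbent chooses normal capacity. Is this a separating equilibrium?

If types separate, excess capacity earns payment 87 and normal capacity earns 60.
Low-cost: excess capacity gives 87 − 9 = 78; normal capacity gives 60 − 4 = 56. No deviation. ✓
High-cost: normal capacity gives 60 − 7 = 53; excess capacity gives 87 − 20 = 67. Would deviate. ✗

No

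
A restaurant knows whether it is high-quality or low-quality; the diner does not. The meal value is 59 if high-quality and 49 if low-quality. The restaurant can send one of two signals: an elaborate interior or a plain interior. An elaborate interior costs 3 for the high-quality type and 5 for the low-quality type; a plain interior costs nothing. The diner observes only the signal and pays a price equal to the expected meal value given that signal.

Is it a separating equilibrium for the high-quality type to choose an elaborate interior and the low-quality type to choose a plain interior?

Under separation the diner infers type exactly: elaborate interior → high-quality (pays 59), plain interior → low-quality (pays 49).
High-quality: elaborate interior gives 59 − 3 = 56; plain interior gives 49 − 0 = 49. No deviation. ✓
Low-quality: plain interior gives 49 − 0 = 49; elaborate interior gives 59 − 5 = 54. Would deviate. ✗

No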